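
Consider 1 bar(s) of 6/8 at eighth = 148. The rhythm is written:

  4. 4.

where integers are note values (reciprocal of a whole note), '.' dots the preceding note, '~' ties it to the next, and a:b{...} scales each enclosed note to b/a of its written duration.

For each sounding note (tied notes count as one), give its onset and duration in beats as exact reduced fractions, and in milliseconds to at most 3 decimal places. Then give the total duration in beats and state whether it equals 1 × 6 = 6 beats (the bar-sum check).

1) 0.0ms=0b +1216.216ms=3b
2) 1216.216ms=3b +1216.216ms=3b
Σ=6b of 6 (148bpm 6/8) — PASS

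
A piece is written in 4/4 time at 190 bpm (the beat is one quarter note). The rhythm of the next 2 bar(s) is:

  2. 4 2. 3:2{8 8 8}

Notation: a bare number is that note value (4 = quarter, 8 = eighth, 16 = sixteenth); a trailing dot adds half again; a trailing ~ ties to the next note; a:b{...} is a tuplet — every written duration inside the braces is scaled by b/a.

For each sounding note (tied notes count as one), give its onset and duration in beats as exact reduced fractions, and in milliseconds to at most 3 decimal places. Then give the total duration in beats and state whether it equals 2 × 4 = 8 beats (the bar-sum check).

1) 0.0ms=0b +947.368ms=3b
2) 947.368ms=3b +315.789ms=1b
3) 1263.158ms=4b +947.368ms=3b
4) 2210.526ms=7b +105.263ms=1/3b
5) 2315.789ms=22/3b +105.263ms=1/3b
6) 2421.053ms=23/3b +105.263ms=1/3b
Σ=8b of 8 (190bpm 4/4) — PASS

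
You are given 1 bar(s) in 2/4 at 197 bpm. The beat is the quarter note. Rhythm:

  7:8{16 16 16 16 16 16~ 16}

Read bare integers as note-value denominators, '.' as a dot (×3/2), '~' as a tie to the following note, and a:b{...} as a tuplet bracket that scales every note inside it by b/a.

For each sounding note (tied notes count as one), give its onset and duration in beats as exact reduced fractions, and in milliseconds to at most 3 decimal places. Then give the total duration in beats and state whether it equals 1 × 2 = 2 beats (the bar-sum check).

1) 0.0ms=0b +87.02ms=2/7b
2) 87.02ms=2/7b +87.02ms=2/7b
3) 174.039ms=4/7b +87.02ms=2/7b
4) 261.059ms=6/7b +87.02ms=2/7b
5) 348.078ms=8/7b +87.02ms=2/7b
6) 435.098ms=10/7b +174.039ms=4/7b
Σ=2b of 2 (197bpm 2/4) — PASS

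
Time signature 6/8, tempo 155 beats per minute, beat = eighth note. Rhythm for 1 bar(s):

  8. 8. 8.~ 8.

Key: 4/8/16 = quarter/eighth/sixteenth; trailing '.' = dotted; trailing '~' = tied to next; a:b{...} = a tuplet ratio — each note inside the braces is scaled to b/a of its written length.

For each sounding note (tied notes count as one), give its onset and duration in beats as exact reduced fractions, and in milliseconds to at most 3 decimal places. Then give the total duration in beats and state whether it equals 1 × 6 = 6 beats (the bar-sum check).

1) 0.0ms=0b +580.645ms=3/2b
2) 580.645ms=3/2b +580.645ms=3/2b
3) 1161.29ms=3b +1161.29ms=3b
Σ=6b of 6 (155bpm 6/8) — PASS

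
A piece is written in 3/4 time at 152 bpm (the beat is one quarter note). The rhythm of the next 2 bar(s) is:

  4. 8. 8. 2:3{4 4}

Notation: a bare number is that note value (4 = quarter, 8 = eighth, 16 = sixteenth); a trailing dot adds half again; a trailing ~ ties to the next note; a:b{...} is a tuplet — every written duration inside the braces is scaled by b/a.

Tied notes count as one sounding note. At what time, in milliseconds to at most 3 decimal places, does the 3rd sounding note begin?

1. 0.0ms @ 0 + 592.105ms (3/2)
2. 592.105ms @ 3/2 + 296.053ms (3/4)
3. 888.158ms @ 9/4 + 296.053ms (3/4)
4. 1184.211ms @ 3 + 592.105ms (3/2)
5. 1776.316ms @ 9/2 + 592.105ms (3/2)

note 3 onset = 9/4b = 888.158ms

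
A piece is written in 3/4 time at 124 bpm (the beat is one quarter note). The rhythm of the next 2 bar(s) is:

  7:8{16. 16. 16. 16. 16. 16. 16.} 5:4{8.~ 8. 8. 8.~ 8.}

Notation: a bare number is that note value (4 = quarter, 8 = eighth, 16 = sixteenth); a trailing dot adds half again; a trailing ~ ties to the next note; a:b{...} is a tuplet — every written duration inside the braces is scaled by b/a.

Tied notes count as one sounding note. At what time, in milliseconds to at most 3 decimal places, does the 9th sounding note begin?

1. 0.0ms @ 0 + 207.373ms (3/7)
2. 207.373ms @ 3/7 + 207.373ms (3/7)
3. 414.747ms @ 6/7 + 207.373ms (3/7)
4. 622.12ms @ 9/7 + 207.373ms (3/7)
5. 829.493ms @ 12/7 + 207.373ms (3/7)
6. 1036.866ms @ 15/7 + 207.373ms (3/7)
7. 1244.24ms @ 18/7 + 207.373ms (3/7)
8. 1451.613ms @ 3 + 580.645ms (6/5)
9. 2032.258ms @ 21/5 + 290.323ms (3/5)
10. 2322.581ms @ 24/5 + 580.645ms (6/5)

note 9 onset = 21/5b = 2032.258ms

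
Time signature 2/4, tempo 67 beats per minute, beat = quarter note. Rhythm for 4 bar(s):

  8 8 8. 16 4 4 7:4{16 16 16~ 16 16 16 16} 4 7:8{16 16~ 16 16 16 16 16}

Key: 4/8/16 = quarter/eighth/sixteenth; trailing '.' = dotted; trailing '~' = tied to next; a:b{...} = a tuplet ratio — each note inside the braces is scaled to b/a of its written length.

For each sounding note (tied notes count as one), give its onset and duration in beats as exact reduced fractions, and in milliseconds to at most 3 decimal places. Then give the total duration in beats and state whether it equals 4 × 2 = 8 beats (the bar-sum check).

1) 0.0ms=0b +447.761ms=1/2b
2) 447.761ms=1/2b +447.761ms=1/2b
3) 895.522ms=1b +671.642ms=3/4b
4) 1567.164ms=7/4b +223.881ms=1/4b
5) 1791.045ms=2b +895.522ms=1b
6) 2686.567ms=3b +895.522ms=1b
7) 3582.09ms=4b +127.932ms=1/7b
8) 3710.021ms=29/7b +127.932ms=1/7b
9) 3837.953ms=30/7b +255.864ms=2/7b
10) 4093.817ms=32/7b +127.932ms=1/7b
11) 4221.748ms=33/7b +127.932ms=1/7b
12) 4349.68ms=34/7b +127.932ms=1/7b
13) 4477.612ms=5b +895.522ms=1b
14) 5373.134ms=6b +255.864ms=2/7b
15) 5628.998ms=44/7b +511.727ms=4/7b
16) 6140.725ms=48/7b +255.864ms=2/7b
17) 6396.588ms=50/7b +255.864ms=2/7b
18) 6652.452ms=52/7b +255.864ms=2/7b
19) 6908.316ms=54/7b +255.864ms=2/7b
Σ=8b of 8 (67bpm 2/4) — PASS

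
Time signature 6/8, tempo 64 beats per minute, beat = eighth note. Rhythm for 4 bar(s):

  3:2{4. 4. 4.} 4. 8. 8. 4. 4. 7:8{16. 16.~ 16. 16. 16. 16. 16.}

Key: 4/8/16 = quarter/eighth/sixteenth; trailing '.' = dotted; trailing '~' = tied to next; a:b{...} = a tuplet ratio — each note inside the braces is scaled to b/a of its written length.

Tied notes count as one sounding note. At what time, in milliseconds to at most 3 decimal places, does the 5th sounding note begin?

note 5 onset = 9b = 8437.5ms

1. 0.0ms @ 0 + 1875.0ms (2)
2. 1875.0ms @ 2 + 1875.0ms (2)
3. 3750.0ms @ 4 + 1875.0ms (2)
4. 5625.0ms @ 6 + 2812.5ms (3)
5. 8437.5ms @ 9 + 1406.25ms (3/2)
6. 9843.75ms @ 21/2 + 1406.25ms (3/2)
7. 11250.0ms @ 12 + 2812.5ms (3)
8. 14062.5ms @ 15 + 2812.5ms (3)
9. 16875.0ms @ 18 + 803.571ms (6/7)
10. 17678.571ms @ 132/7 + 1607.143ms (12/7)
11. 19285.714ms @ 144/7 + 803.571ms (6/7)
12. 20089.286ms @ 150/7 + 803.571ms (6/7)
13. 20892.857ms @ 156/7 + 803.571ms (6/7)
14. 21696.429ms @ 162/7 + 803.571ms (6/7)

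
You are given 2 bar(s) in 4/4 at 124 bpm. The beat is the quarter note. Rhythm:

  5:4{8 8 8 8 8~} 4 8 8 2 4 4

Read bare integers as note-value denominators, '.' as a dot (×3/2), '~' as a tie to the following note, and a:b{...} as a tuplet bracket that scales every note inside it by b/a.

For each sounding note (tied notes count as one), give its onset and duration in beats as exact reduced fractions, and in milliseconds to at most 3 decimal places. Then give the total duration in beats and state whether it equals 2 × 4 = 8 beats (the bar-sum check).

1) 0.0ms=0b +193.548ms=2/5b
2) 193.548ms=2/5b +193.548ms=2/5b
3) 387.097ms=4/5b +193.548ms=2/5b
4) 580.645ms=6/5b +193.548ms=2/5b
5) 774.194ms=8/5b +677.419ms=7/5b
6) 1451.613ms=3b +241.935ms=1/2b
7) 1693.548ms=7/2b +241.935ms=1/2b
8) 1935.484ms=4b +967.742ms=2b
9) 2903.226ms=6b +483.871ms=1b
10) 3387.097ms=7b +483.871ms=1b
Σ=8b of 8 (124bpm 4/4) — PASS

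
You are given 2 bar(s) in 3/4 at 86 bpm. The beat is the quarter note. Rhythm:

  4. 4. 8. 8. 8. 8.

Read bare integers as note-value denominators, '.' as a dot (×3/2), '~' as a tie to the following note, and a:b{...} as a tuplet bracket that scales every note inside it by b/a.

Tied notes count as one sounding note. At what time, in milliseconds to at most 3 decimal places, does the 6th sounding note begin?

1. 0.0ms @ 0 + 1046.512ms (3/2)
2. 1046.512ms @ 3/2 + 1046.512ms (3/2)
3. 2093.023ms @ 3 + 523.256ms (3/4)
4. 2616.279ms @ 15/4 + 523.256ms (3/4)
5. 3139.535ms @ 9/2 + 523.256ms (3/4)
6. 3662.791ms @ 21/4 + 523.256ms (3/4)

note 6 onset = 21/4b = 3662.791ms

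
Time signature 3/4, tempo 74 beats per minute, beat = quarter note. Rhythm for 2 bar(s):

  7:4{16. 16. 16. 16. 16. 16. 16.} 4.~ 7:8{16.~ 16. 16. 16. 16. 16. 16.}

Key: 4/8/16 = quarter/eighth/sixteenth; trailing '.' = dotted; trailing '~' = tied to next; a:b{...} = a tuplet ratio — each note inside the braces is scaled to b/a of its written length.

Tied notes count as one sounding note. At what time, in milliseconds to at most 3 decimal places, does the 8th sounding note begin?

note 8 onset = 3/2b = 1216.216ms

1. 0.0ms @ 0 + 173.745ms (3/14)
2. 173.745ms @ 3/14 + 173.745ms (3/14)
3. 347.49ms @ 3/7 + 173.745ms (3/14)
4. 521.236ms @ 9/14 + 173.745ms (3/14)
5. 694.981ms @ 6/7 + 173.745ms (3/14)
6. 868.726ms @ 15/14 + 173.745ms (3/14)
7. 1042.471ms @ 9/7 + 173.745ms (3/14)
8. 1216.216ms @ 3/2 + 1911.197ms (33/14)
9. 3127.413ms @ 27/7 + 347.49ms (3/7)
10. 3474.903ms @ 30/7 + 347.49ms (3/7)
11. 3822.394ms @ 33/7 + 347.49ms (3/7)
12. 4169.884ms @ 36/7 + 347.49ms (3/7)
13. 4517.375ms @ 39/7 + 347.49ms (3/7)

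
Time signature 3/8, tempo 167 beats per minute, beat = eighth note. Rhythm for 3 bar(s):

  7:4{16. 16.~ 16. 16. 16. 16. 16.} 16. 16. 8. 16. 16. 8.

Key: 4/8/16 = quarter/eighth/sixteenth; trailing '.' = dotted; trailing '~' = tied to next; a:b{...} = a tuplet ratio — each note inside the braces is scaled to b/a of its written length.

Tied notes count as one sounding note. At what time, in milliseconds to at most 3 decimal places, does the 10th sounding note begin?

note 10 onset = 6b = 2155.689ms

1. 0.0ms @ 0 + 153.978ms (3/7)
2. 153.978ms @ 3/7 + 307.956ms (6/7)
3. 461.933ms @ 9/7 + 153.978ms (3/7)
4. 615.911ms @ 12/7 + 153.978ms (3/7)
5. 769.889ms @ 15/7 + 153.978ms (3/7)
6. 923.867ms @ 18/7 + 153.978ms (3/7)
7. 1077.844ms @ 3 + 269.461ms (3/4)
8. 1347.305ms @ 15/4 + 269.461ms (3/4)
9. 1616.766ms @ 9/2 + 538.922ms (3/2)
10. 2155.689ms @ 6 + 269.461ms (3/4)
11. 2425.15ms @ 27/4 + 269.461ms (3/4)
12. 2694.611ms @ 15/2 + 538.922ms (3/2)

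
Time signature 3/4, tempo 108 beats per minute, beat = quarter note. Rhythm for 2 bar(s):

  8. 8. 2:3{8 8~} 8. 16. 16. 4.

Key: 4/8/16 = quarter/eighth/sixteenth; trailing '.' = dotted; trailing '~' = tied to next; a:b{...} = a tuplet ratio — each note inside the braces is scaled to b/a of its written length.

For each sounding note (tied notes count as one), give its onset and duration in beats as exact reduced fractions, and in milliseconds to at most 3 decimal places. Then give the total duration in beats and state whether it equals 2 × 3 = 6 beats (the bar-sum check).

1) 0.0ms=0b +416.667ms=3/4b
2) 416.667ms=3/4b +416.667ms=3/4b
3) 833.333ms=3/2b +416.667ms=3/4b
4) 1250.0ms=9/4b +833.333ms=3/2b
5) 2083.333ms=15/4b +208.333ms=3/8b
6) 2291.667ms=33/8b +208.333ms=3/8b
7) 2500.0ms=9/2b +833.333ms=3/2b
Σ=6b of 6 (108bpm 3/4) — PASS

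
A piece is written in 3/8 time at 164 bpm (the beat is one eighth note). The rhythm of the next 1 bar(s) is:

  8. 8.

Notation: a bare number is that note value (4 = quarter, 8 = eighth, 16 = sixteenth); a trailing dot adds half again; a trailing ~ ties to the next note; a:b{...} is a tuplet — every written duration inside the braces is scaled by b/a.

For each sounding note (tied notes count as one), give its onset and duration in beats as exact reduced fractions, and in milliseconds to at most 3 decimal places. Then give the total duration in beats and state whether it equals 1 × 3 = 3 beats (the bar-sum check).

1) 0.0ms=0b +548.78ms=3/2b
2) 548.78ms=3/2b +548.78ms=3/2b
Σ=3b of 3 (164bpm 3/8) — PASS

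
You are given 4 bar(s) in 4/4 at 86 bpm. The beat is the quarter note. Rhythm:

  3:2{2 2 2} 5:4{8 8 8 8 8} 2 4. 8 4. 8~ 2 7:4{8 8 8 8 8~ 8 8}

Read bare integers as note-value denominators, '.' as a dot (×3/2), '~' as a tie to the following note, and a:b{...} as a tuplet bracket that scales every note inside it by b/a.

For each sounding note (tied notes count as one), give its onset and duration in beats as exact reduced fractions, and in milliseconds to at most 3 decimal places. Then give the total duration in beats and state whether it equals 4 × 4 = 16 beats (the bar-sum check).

1) 0.0ms=0b +930.233ms=4/3b
2) 930.233ms=4/3b +930.233ms=4/3b
3) 1860.465ms=8/3b +930.233ms=4/3b
4) 2790.698ms=4b +279.07ms=2/5b
5) 3069.767ms=22/5b +279.07ms=2/5b
6) 3348.837ms=24/5b +279.07ms=2/5b
7) 3627.907ms=26/5b +279.07ms=2/5b
8) 3906.977ms=28/5b +279.07ms=2/5b
9) 4186.047ms=6b +1395.349ms=2b
10) 5581.395ms=8b +1046.512ms=3/2b
11) 6627.907ms=19/2b +348.837ms=1/2b
12) 6976.744ms=10b +1046.512ms=3/2b
13) 8023.256ms=23/2b +1744.186ms=5/2b
14) 9767.442ms=14b +199.336ms=2/7b
15) 9966.777ms=100/7b +199.336ms=2/7b
16) 10166.113ms=102/7b +199.336ms=2/7b
17) 10365.449ms=104/7b +199.336ms=2/7b
18) 10564.784ms=106/7b +398.671ms=4/7b
19) 10963.455ms=110/7b +199.336ms=2/7b
Σ=16b of 16 (86bpm 4/4) — PASS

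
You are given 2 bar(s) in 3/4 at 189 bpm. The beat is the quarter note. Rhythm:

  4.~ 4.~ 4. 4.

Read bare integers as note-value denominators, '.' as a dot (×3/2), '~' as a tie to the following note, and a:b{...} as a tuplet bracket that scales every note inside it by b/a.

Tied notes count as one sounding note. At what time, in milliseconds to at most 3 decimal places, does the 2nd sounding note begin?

note 2 onset = 9/2b = 1428.571ms

1. 0.0ms @ 0 + 1428.571ms (9/2)
2. 1428.571ms @ 9/2 + 476.19ms (3/2)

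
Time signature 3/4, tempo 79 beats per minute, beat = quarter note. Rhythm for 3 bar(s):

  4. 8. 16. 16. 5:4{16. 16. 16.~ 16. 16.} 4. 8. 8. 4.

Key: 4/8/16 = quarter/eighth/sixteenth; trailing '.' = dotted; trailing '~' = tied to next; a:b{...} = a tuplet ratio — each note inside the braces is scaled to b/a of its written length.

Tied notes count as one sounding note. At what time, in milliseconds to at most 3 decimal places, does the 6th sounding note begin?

note 6 onset = 33/10b = 2506.329ms

1. 0.0ms @ 0 + 1139.241ms (3/2)
2. 1139.241ms @ 3/2 + 569.62ms (3/4)
3. 1708.861ms @ 9/4 + 284.81ms (3/8)
4. 1993.671ms @ 21/8 + 284.81ms (3/8)
5. 2278.481ms @ 3 + 227.848ms (3/10)
6. 2506.329ms @ 33/10 + 227.848ms (3/10)
7. 2734.177ms @ 18/5 + 455.696ms (3/5)
8. 3189.873ms @ 21/5 + 227.848ms (3/10)
9. 3417.722ms @ 9/2 + 1139.241ms (3/2)
10. 4556.962ms @ 6 + 569.62ms (3/4)
11. 5126.582ms @ 27/4 + 569.62ms (3/4)
12. 5696.203ms @ 15/2 + 1139.241ms (3/2)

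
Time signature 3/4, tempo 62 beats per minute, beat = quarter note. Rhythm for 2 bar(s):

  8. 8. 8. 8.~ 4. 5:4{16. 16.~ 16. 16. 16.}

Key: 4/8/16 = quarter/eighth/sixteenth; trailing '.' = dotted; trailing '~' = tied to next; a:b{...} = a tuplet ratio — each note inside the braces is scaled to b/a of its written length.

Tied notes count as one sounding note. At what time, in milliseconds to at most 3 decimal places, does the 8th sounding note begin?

note 8 onset = 57/10b = 5516.129ms

1. 0.0ms @ 0 + 725.806ms (3/4)
2. 725.806ms @ 3/4 + 725.806ms (3/4)
3. 1451.613ms @ 3/2 + 725.806ms (3/4)
4. 2177.419ms @ 9/4 + 2177.419ms (9/4)
5. 4354.839ms @ 9/2 + 290.323ms (3/10)
6. 4645.161ms @ 24/5 + 580.645ms (3/5)
7. 5225.806ms @ 27/5 + 290.323ms (3/10)
8. 5516.129ms @ 57/10 + 290.323ms (3/10)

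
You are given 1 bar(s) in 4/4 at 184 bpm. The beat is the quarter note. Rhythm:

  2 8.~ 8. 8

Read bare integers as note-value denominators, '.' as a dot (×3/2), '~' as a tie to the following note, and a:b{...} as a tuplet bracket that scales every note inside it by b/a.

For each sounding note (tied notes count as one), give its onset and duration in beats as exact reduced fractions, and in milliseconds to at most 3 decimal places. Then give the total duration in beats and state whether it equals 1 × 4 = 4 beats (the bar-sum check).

1) 0.0ms=0b +652.174ms=2b
2) 652.174ms=2b +489.13ms=3/2b
3) 1141.304ms=7/2b +163.043ms=1/2b
Σ=4b of 4 (184bpm 4/4) — PASS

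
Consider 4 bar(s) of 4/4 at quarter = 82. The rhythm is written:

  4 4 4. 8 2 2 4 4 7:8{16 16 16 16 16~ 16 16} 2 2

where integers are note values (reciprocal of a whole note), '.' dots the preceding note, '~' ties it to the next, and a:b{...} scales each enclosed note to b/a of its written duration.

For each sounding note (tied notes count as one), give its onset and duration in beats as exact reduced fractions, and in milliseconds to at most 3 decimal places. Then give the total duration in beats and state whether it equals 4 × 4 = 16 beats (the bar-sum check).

1) 0.0ms=0b +731.707ms=1b
2) 731.707ms=1b +731.707ms=1b
3) 1463.415ms=2b +1097.561ms=3/2b
4) 2560.976ms=7/2b +365.854ms=1/2b
5) 2926.829ms=4b +1463.415ms=2b
6) 4390.244ms=6b +1463.415ms=2b
7) 5853.659ms=8b +731.707ms=1b
8) 6585.366ms=9b +731.707ms=1b
9) 7317.073ms=10b +209.059ms=2/7b
10) 7526.132ms=72/7b +209.059ms=2/7b
11) 7735.192ms=74/7b +209.059ms=2/7b
12) 7944.251ms=76/7b +209.059ms=2/7b
13) 8153.31ms=78/7b +418.118ms=4/7b
14) 8571.429ms=82/7b +209.059ms=2/7b
15) 8780.488ms=12b +1463.415ms=2b
16) 10243.902ms=14b +1463.415ms=2b
Σ=16b of 16 (82bpm 4/4) — PASS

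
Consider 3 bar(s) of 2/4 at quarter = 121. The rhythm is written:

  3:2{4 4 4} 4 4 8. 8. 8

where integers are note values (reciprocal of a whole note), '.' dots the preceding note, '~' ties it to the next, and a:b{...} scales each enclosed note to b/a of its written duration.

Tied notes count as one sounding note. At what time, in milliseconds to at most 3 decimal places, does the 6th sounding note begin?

note 6 onset = 4b = 1983.471ms

1. 0.0ms @ 0 + 330.579ms (2/3)
2. 330.579ms @ 2/3 + 330.579ms (2/3)
3. 661.157ms @ 4/3 + 330.579ms (2/3)
4. 991.736ms @ 2 + 495.868ms (1)
5. 1487.603ms @ 3 + 495.868ms (1)
6. 1983.471ms @ 4 + 371.901ms (3/4)
7. 2355.372ms @ 19/4 + 371.901ms (3/4)
8. 2727.273ms @ 11/2 + 247.934ms (1/2)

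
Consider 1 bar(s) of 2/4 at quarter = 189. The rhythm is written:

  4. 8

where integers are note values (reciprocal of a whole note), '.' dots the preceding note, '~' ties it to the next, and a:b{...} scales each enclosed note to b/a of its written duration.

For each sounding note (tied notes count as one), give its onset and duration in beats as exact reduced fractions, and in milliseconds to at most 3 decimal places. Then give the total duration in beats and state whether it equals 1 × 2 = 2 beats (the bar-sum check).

1) 0.0ms=0b +476.19ms=3/2b
2) 476.19ms=3/2b +158.73ms=1/2b
Σ=2b of 2 (189bpm 2/4) — PASS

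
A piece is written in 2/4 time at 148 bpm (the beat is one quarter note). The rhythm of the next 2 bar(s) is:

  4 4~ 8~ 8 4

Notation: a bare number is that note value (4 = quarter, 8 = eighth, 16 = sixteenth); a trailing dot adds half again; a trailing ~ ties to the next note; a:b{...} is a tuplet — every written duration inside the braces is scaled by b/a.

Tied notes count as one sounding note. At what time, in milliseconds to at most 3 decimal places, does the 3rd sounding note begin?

note 3 onset = 3b = 1216.216ms

1. 0.0ms @ 0 + 405.405ms (1)
2. 405.405ms @ 1 + 810.811ms (2)
3. 1216.216ms @ 3 + 405.405ms (1)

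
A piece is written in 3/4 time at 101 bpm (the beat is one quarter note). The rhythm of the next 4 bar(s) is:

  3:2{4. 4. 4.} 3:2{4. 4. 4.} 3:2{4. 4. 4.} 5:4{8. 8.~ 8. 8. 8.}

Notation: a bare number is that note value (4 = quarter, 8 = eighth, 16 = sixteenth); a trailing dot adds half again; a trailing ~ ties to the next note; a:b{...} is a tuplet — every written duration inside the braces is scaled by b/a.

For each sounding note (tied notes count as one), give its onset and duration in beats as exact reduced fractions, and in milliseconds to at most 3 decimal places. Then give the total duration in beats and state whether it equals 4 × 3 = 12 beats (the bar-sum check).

1) 0.0ms=0b +594.059ms=1b
2) 594.059ms=1b +594.059ms=1b
3) 1188.119ms=2b +594.059ms=1b
4) 1782.178ms=3b +594.059ms=1b
5) 2376.238ms=4b +594.059ms=1b
6) 2970.297ms=5b +594.059ms=1b
7) 3564.356ms=6b +594.059ms=1b
8) 4158.416ms=7b +594.059ms=1b
9) 4752.475ms=8b +594.059ms=1b
10) 5346.535ms=9b +356.436ms=3/5b
11) 5702.97ms=48/5b +712.871ms=6/5b
12) 6415.842ms=54/5b +356.436ms=3/5b
13) 6772.277ms=57/5b +356.436ms=3/5b
Σ=12b of 12 (101bpm 3/4) — PASS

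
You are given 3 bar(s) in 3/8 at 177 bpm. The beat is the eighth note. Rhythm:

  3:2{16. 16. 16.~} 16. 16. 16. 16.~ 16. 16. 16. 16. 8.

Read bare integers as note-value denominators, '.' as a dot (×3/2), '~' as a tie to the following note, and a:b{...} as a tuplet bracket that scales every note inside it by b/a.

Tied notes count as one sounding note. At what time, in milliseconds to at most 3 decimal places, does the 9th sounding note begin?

1. 0.0ms @ 0 + 169.492ms (1/2)
2. 169.492ms @ 1/2 + 169.492ms (1/2)
3. 338.983ms @ 1 + 423.729ms (5/4)
4. 762.712ms @ 9/4 + 254.237ms (3/4)
5. 1016.949ms @ 3 + 254.237ms (3/4)
6. 1271.186ms @ 15/4 + 508.475ms (3/2)
7. 1779.661ms @ 21/4 + 254.237ms (3/4)
8. 2033.898ms @ 6 + 254.237ms (3/4)
9. 2288.136ms @ 27/4 + 254.237ms (3/4)
10. 2542.373ms @ 15/2 + 508.475ms (3/2)

note 9 onset = 27/4b = 2288.136ms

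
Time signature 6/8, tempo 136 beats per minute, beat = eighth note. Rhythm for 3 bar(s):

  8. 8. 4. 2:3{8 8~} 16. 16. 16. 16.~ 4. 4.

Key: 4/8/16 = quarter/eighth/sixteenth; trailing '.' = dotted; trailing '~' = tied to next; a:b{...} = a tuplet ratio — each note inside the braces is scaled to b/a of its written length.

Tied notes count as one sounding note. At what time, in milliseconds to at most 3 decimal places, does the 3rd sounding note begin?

note 3 onset = 3b = 1323.529ms

1. 0.0ms @ 0 + 661.765ms (3/2)
2. 661.765ms @ 3/2 + 661.765ms (3/2)
3. 1323.529ms @ 3 + 1323.529ms (3)
4. 2647.059ms @ 6 + 661.765ms (3/2)
5. 3308.824ms @ 15/2 + 992.647ms (9/4)
6. 4301.471ms @ 39/4 + 330.882ms (3/4)
7. 4632.353ms @ 21/2 + 330.882ms (3/4)
8. 4963.235ms @ 45/4 + 1654.412ms (15/4)
9. 6617.647ms @ 15 + 1323.529ms (3)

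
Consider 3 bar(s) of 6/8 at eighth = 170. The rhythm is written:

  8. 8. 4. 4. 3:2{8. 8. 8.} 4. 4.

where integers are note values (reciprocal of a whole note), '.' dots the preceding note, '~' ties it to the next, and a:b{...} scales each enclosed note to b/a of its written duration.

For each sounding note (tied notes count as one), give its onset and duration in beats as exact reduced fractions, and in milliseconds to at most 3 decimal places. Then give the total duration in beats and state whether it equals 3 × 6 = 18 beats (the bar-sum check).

1) 0.0ms=0b +529.412ms=3/2b
2) 529.412ms=3/2b +529.412ms=3/2b
3) 1058.824ms=3b +1058.824ms=3b
4) 2117.647ms=6b +1058.824ms=3b
5) 3176.471ms=9b +352.941ms=1b
6) 3529.412ms=10b +352.941ms=1b
7) 3882.353ms=11b +352.941ms=1b
8) 4235.294ms=12b +1058.824ms=3b
9) 5294.118ms=15b +1058.824ms=3b
Σ=18b of 18 (170bpm 6/8) — PASS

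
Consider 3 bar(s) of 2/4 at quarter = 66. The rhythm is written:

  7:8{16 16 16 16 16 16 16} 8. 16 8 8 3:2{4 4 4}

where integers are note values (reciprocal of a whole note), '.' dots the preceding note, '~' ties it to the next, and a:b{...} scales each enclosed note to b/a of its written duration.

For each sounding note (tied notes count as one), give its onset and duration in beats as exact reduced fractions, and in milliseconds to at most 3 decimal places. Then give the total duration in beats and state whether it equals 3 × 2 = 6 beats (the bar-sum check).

1) 0.0ms=0b +259.74ms=2/7b
2) 259.74ms=2/7b +259.74ms=2/7b
3) 519.481ms=4/7b +259.74ms=2/7b
4) 779.221ms=6/7b +259.74ms=2/7b
5) 1038.961ms=8/7b +259.74ms=2/7b
6) 1298.701ms=10/7b +259.74ms=2/7b
7) 1558.442ms=12/7b +259.74ms=2/7b
8) 1818.182ms=2b +681.818ms=3/4b
9) 2500.0ms=11/4b +227.273ms=1/4b
10) 2727.273ms=3b +454.545ms=1/2b
11) 3181.818ms=7/2b +454.545ms=1/2b
12) 3636.364ms=4b +606.061ms=2/3b
13) 4242.424ms=14/3b +606.061ms=2/3b
14) 4848.485ms=16/3b +606.061ms=2/3b
Σ=6b of 6 (66bpm 2/4) — PASS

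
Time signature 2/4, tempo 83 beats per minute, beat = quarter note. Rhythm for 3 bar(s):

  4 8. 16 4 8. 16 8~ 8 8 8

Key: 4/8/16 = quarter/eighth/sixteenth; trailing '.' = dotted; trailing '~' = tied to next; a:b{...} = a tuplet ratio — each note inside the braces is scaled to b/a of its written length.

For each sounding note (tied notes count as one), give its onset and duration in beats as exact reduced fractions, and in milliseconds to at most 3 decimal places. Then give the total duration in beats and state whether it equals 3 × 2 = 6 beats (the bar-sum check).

1) 0.0ms=0b +722.892ms=1b
2) 722.892ms=1b +542.169ms=3/4b
3) 1265.06ms=7/4b +180.723ms=1/4b
4) 1445.783ms=2b +722.892ms=1b
5) 2168.675ms=3b +542.169ms=3/4b
6) 2710.843ms=15/4b +180.723ms=1/4b
7) 2891.566ms=4b +722.892ms=1b
8) 3614.458ms=5b +361.446ms=1/2b
9) 3975.904ms=11/2b +361.446ms=1/2b
Σ=6b of 6 (83bpm 2/4) — PASS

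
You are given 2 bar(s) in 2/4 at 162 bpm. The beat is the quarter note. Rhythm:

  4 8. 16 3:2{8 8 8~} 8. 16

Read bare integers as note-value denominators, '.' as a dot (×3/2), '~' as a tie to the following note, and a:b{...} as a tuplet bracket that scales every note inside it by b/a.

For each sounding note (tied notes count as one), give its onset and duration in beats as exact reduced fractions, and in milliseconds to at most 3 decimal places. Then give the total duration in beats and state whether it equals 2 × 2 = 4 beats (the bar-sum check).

1) 0.0ms=0b +370.37ms=1b
2) 370.37ms=1b +277.778ms=3/4b
3) 648.148ms=7/4b +92.593ms=1/4b
4) 740.741ms=2b +123.457ms=1/3b
5) 864.198ms=7/3b +123.457ms=1/3b
6) 987.654ms=8/3b +401.235ms=13/12b
7) 1388.889ms=15/4b +92.593ms=1/4b
Σ=4b of 4 (162bpm 2/4) — PASS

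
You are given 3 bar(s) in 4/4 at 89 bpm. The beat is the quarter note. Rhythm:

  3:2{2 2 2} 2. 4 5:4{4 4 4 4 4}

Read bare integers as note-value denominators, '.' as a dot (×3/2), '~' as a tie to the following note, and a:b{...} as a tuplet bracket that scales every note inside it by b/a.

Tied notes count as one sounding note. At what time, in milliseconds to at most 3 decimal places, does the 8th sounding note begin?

1. 0.0ms @ 0 + 898.876ms (4/3)
2. 898.876ms @ 4/3 + 898.876ms (4/3)
3. 1797.753ms @ 8/3 + 898.876ms (4/3)
4. 2696.629ms @ 4 + 2022.472ms (3)
5. 4719.101ms @ 7 + 674.157ms (1)
6. 5393.258ms @ 8 + 539.326ms (4/5)
7. 5932.584ms @ 44/5 + 539.326ms (4/5)
8. 6471.91ms @ 48/5 + 539.326ms (4/5)
9. 7011.236ms @ 52/5 + 539.326ms (4/5)
10. 7550.562ms @ 56/5 + 539.326ms (4/5)

note 8 onset = 48/5b = 6471.91ms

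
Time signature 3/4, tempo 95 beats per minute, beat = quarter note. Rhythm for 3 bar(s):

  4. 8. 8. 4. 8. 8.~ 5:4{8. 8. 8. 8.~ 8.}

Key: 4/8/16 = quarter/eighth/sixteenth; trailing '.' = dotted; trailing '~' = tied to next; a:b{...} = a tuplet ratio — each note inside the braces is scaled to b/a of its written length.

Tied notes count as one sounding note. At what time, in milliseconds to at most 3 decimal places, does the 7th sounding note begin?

1. 0.0ms @ 0 + 947.368ms (3/2)
2. 947.368ms @ 3/2 + 473.684ms (3/4)
3. 1421.053ms @ 9/4 + 473.684ms (3/4)
4. 1894.737ms @ 3 + 947.368ms (3/2)
5. 2842.105ms @ 9/2 + 473.684ms (3/4)
6. 3315.789ms @ 21/4 + 852.632ms (27/20)
7. 4168.421ms @ 33/5 + 378.947ms (3/5)
8. 4547.368ms @ 36/5 + 378.947ms (3/5)
9. 4926.316ms @ 39/5 + 757.895ms (6/5)

note 7 onset = 33/5b = 4168.421ms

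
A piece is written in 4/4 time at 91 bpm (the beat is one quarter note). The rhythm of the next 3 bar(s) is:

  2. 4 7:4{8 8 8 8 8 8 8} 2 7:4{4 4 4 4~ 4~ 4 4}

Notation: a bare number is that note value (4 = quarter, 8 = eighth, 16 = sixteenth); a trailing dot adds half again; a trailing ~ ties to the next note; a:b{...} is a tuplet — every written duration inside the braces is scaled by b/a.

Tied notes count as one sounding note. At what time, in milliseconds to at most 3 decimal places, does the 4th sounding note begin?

note 4 onset = 30/7b = 2825.746ms

1. 0.0ms @ 0 + 1978.022ms (3)
2. 1978.022ms @ 3 + 659.341ms (1)
3. 2637.363ms @ 4 + 188.383ms (2/7)
4. 2825.746ms @ 30/7 + 188.383ms (2/7)
5. 3014.129ms @ 32/7 + 188.383ms (2/7)
6. 3202.512ms @ 34/7 + 188.383ms (2/7)
7. 3390.895ms @ 36/7 + 188.383ms (2/7)
8. 3579.278ms @ 38/7 + 188.383ms (2/7)
9. 3767.661ms @ 40/7 + 188.383ms (2/7)
10. 3956.044ms @ 6 + 1318.681ms (2)
11. 5274.725ms @ 8 + 376.766ms (4/7)
12. 5651.491ms @ 60/7 + 376.766ms (4/7)
13. 6028.257ms @ 64/7 + 376.766ms (4/7)
14. 6405.024ms @ 68/7 + 1130.298ms (12/7)
15. 7535.322ms @ 80/7 + 376.766ms (4/7)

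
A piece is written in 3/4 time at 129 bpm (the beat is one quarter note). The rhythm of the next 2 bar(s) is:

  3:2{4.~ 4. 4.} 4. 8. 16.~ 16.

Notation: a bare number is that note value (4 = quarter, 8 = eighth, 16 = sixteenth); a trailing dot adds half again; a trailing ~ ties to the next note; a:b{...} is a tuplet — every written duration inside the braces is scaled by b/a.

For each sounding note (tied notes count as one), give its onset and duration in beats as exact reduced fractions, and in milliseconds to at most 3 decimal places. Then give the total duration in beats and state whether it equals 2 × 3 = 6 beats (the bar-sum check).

1) 0.0ms=0b +930.233ms=2b
2) 930.233ms=2b +465.116ms=1b
3) 1395.349ms=3b +697.674ms=3/2b
4) 2093.023ms=9/2b +348.837ms=3/4b
5) 2441.86ms=21/4b +348.837ms=3/4b
Σ=6b of 6 (129bpm 3/4) — PASS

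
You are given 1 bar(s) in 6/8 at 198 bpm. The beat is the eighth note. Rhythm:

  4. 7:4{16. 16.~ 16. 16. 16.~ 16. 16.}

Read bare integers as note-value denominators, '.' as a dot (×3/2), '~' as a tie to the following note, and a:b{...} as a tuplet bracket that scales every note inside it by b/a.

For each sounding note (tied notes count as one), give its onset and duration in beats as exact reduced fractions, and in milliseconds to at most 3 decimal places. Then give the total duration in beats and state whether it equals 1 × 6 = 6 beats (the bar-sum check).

1) 0.0ms=0b +909.091ms=3b
2) 909.091ms=3b +129.87ms=3/7b
3) 1038.961ms=24/7b +259.74ms=6/7b
4) 1298.701ms=30/7b +129.87ms=3/7b
5) 1428.571ms=33/7b +259.74ms=6/7b
6) 1688.312ms=39/7b +129.87ms=3/7b
Σ=6b of 6 (198bpm 6/8) — PASS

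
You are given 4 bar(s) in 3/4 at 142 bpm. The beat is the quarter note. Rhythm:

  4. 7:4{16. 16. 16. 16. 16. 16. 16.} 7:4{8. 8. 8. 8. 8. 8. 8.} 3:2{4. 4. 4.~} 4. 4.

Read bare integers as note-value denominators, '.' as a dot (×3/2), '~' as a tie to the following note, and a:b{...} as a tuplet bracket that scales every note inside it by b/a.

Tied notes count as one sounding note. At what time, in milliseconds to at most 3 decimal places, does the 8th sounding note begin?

1. 0.0ms @ 0 + 633.803ms (3/2)
2. 633.803ms @ 3/2 + 90.543ms (3/14)
3. 724.346ms @ 12/7 + 90.543ms (3/14)
4. 814.889ms @ 27/14 + 90.543ms (3/14)
5. 905.433ms @ 15/7 + 90.543ms (3/14)
6. 995.976ms @ 33/14 + 90.543ms (3/14)
7. 1086.519ms @ 18/7 + 90.543ms (3/14)
8. 1177.062ms @ 39/14 + 90.543ms (3/14)
9. 1267.606ms @ 3 + 181.087ms (3/7)
10. 1448.692ms @ 24/7 + 181.087ms (3/7)
11. 1629.779ms @ 27/7 + 181.087ms (3/7)
12. 1810.865ms @ 30/7 + 181.087ms (3/7)
13. 1991.952ms @ 33/7 + 181.087ms (3/7)
14. 2173.038ms @ 36/7 + 181.087ms (3/7)
15. 2354.125ms @ 39/7 + 181.087ms (3/7)
16. 2535.211ms @ 6 + 422.535ms (1)
17. 2957.746ms @ 7 + 422.535ms (1)
18. 3380.282ms @ 8 + 1056.338ms (5/2)
19. 4436.62ms @ 21/2 + 633.803ms (3/2)

note 8 onset = 39/14b = 1177.062ms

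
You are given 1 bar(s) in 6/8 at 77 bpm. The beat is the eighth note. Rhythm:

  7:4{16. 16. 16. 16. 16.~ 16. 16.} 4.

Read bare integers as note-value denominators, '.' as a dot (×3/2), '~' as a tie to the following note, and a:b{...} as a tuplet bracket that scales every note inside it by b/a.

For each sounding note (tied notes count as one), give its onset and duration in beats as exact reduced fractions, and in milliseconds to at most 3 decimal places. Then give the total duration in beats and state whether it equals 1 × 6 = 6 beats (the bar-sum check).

1) 0.0ms=0b +333.952ms=3/7b
2) 333.952ms=3/7b +333.952ms=3/7b
3) 667.904ms=6/7b +333.952ms=3/7b
4) 1001.855ms=9/7b +333.952ms=3/7b
5) 1335.807ms=12/7b +667.904ms=6/7b
6) 2003.711ms=18/7b +333.952ms=3/7b
7) 2337.662ms=3b +2337.662ms=3b
Σ=6b of 6 (77bpm 6/8) — PASS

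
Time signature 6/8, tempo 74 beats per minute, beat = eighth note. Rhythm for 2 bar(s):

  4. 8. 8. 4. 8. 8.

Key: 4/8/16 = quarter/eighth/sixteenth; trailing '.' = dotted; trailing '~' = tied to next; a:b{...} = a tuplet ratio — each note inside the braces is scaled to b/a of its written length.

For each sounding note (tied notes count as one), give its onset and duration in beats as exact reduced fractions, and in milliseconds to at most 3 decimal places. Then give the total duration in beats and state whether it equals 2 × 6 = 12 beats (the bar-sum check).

1) 0.0ms=0b +2432.432ms=3b
2) 2432.432ms=3b +1216.216ms=3/2b
3) 3648.649ms=9/2b +1216.216ms=3/2b
4) 4864.865ms=6b +2432.432ms=3b
5) 7297.297ms=9b +1216.216ms=3/2b
6) 8513.514ms=21/2b +1216.216ms=3/2b
Σ=12b of 12 (74bpm 6/8) — PASS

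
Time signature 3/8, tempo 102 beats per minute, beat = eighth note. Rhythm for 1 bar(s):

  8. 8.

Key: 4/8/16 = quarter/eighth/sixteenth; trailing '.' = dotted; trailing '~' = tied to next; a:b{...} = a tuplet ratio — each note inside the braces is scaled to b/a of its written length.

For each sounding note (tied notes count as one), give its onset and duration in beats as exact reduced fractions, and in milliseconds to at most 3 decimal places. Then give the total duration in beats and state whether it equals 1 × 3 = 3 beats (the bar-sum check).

1) 0.0ms=0b +882.353ms=3/2b
2) 882.353ms=3/2b +882.353ms=3/2b
Σ=3b of 3 (102bpm 3/8) — PASS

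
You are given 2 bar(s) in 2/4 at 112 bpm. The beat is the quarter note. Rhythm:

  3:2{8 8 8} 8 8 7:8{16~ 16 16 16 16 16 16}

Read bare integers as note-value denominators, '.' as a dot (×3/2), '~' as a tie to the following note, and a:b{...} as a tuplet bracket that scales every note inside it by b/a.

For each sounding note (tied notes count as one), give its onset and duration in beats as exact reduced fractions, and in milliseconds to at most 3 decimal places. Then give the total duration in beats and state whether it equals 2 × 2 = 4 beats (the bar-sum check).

1) 0.0ms=0b +178.571ms=1/3b
2) 178.571ms=1/3b +178.571ms=1/3b
3) 357.143ms=2/3b +178.571ms=1/3b
4) 535.714ms=1b +267.857ms=1/2b
5) 803.571ms=3/2b +267.857ms=1/2b
6) 1071.429ms=2b +306.122ms=4/7b
7) 1377.551ms=18/7b +153.061ms=2/7b
8) 1530.612ms=20/7b +153.061ms=2/7b
9) 1683.673ms=22/7b +153.061ms=2/7b
10) 1836.735ms=24/7b +153.061ms=2/7b
11) 1989.796ms=26/7b +153.061ms=2/7b
Σ=4b of 4 (112bpm 2/4) — PASS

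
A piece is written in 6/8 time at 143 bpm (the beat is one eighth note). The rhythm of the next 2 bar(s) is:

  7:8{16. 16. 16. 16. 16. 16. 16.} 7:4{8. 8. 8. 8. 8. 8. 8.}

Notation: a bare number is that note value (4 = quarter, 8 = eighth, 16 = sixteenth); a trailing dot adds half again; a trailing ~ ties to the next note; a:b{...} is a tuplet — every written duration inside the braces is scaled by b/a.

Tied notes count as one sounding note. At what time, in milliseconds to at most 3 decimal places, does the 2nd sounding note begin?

note 2 onset = 6/7b = 359.64ms

1. 0.0ms @ 0 + 359.64ms (6/7)
2. 359.64ms @ 6/7 + 359.64ms (6/7)
3. 719.281ms @ 12/7 + 359.64ms (6/7)
4. 1078.921ms @ 18/7 + 359.64ms (6/7)
5. 1438.561ms @ 24/7 + 359.64ms (6/7)
6. 1798.202ms @ 30/7 + 359.64ms (6/7)
7. 2157.842ms @ 36/7 + 359.64ms (6/7)
8. 2517.483ms @ 6 + 359.64ms (6/7)
9. 2877.123ms @ 48/7 + 359.64ms (6/7)
10. 3236.763ms @ 54/7 + 359.64ms (6/7)
11. 3596.404ms @ 60/7 + 359.64ms (6/7)
12. 3956.044ms @ 66/7 + 359.64ms (6/7)
13. 4315.684ms @ 72/7 + 359.64ms (6/7)
14. 4675.325ms @ 78/7 + 359.64ms (6/7)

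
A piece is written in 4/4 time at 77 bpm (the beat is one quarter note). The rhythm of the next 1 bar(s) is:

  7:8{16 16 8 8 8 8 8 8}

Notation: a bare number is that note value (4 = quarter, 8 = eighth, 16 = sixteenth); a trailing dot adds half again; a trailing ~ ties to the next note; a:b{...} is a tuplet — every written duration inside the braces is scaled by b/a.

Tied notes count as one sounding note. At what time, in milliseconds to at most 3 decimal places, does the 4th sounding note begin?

1. 0.0ms @ 0 + 222.635ms (2/7)
2. 222.635ms @ 2/7 + 222.635ms (2/7)
3. 445.269ms @ 4/7 + 445.269ms (4/7)
4. 890.538ms @ 8/7 + 445.269ms (4/7)
5. 1335.807ms @ 12/7 + 445.269ms (4/7)
6. 1781.076ms @ 16/7 + 445.269ms (4/7)
7. 2226.345ms @ 20/7 + 445.269ms (4/7)
8. 2671.614ms @ 24/7 + 445.269ms (4/7)

note 4 onset = 8/7b = 890.538ms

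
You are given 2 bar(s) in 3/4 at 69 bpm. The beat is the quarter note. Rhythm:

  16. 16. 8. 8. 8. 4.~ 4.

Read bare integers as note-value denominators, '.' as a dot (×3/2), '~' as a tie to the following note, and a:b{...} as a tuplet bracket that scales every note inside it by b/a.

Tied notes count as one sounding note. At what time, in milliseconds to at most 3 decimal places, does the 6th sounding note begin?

note 6 onset = 3b = 2608.696ms

1. 0.0ms @ 0 + 326.087ms (3/8)
2. 326.087ms @ 3/8 + 326.087ms (3/8)
3. 652.174ms @ 3/4 + 652.174ms (3/4)
4. 1304.348ms @ 3/2 + 652.174ms (3/4)
5. 1956.522ms @ 9/4 + 652.174ms (3/4)
6. 2608.696ms @ 3 + 2608.696ms (3)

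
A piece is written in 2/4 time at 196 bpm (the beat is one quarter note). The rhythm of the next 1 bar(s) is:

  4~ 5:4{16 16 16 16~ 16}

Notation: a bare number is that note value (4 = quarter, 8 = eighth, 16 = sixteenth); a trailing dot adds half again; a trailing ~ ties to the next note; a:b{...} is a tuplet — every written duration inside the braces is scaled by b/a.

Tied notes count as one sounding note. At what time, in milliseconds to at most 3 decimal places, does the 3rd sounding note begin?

1. 0.0ms @ 0 + 367.347ms (6/5)
2. 367.347ms @ 6/5 + 61.224ms (1/5)
3. 428.571ms @ 7/5 + 61.224ms (1/5)
4. 489.796ms @ 8/5 + 122.449ms (2/5)

note 3 onset = 7/5b = 428.571ms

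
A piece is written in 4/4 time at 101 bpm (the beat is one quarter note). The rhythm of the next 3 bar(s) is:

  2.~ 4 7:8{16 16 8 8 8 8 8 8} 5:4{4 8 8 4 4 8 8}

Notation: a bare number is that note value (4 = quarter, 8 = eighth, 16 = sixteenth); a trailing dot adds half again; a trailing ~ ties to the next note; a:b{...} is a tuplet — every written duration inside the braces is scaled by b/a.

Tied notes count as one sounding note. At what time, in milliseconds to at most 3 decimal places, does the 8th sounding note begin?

1. 0.0ms @ 0 + 2376.238ms (4)
2. 2376.238ms @ 4 + 169.731ms (2/7)
3. 2545.969ms @ 30/7 + 169.731ms (2/7)
4. 2715.7ms @ 32/7 + 339.463ms (4/7)
5. 3055.163ms @ 36/7 + 339.463ms (4/7)
6. 3394.625ms @ 40/7 + 339.463ms (4/7)
7. 3734.088ms @ 44/7 + 339.463ms (4/7)
8. 4073.55ms @ 48/7 + 339.463ms (4/7)
9. 4413.013ms @ 52/7 + 339.463ms (4/7)
10. 4752.475ms @ 8 + 475.248ms (4/5)
11. 5227.723ms @ 44/5 + 237.624ms (2/5)
12. 5465.347ms @ 46/5 + 237.624ms (2/5)
13. 5702.97ms @ 48/5 + 475.248ms (4/5)
14. 6178.218ms @ 52/5 + 475.248ms (4/5)
15. 6653.465ms @ 56/5 + 237.624ms (2/5)
16. 6891.089ms @ 58/5 + 237.624ms (2/5)

note 8 onset = 48/7b = 4073.55ms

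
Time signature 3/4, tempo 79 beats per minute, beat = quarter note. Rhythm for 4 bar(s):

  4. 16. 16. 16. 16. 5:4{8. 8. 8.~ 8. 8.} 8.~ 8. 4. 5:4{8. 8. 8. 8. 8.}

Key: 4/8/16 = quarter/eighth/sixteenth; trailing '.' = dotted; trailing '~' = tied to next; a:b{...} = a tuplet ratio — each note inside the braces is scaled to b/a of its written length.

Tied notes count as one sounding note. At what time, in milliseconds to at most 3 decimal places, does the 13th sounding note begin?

1. 0.0ms @ 0 + 1139.241ms (3/2)
2. 1139.241ms @ 3/2 + 284.81ms (3/8)
3. 1424.051ms @ 15/8 + 284.81ms (3/8)
4. 1708.861ms @ 9/4 + 284.81ms (3/8)
5. 1993.671ms @ 21/8 + 284.81ms (3/8)
6. 2278.481ms @ 3 + 455.696ms (3/5)
7. 2734.177ms @ 18/5 + 455.696ms (3/5)
8. 3189.873ms @ 21/5 + 911.392ms (6/5)
9. 4101.266ms @ 27/5 + 455.696ms (3/5)
10. 4556.962ms @ 6 + 1139.241ms (3/2)
11. 5696.203ms @ 15/2 + 1139.241ms (3/2)
12. 6835.443ms @ 9 + 455.696ms (3/5)
13. 7291.139ms @ 48/5 + 455.696ms (3/5)
14. 7746.835ms @ 51/5 + 455.696ms (3/5)
15. 8202.532ms @ 54/5 + 455.696ms (3/5)
16. 8658.228ms @ 57/5 + 455.696ms (3/5)

note 13 onset = 48/5b = 7291.139ms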